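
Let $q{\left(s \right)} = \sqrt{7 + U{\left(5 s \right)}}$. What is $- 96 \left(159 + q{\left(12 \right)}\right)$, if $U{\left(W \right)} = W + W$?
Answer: $-15264 - 96 \sqrt{127} \approx -16346.0$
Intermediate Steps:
$U{\left(W \right)} = 2 W$
$q{\left(s \right)} = \sqrt{7 + 10 s}$ ($q{\left(s \right)} = \sqrt{7 + 2 \cdot 5 s} = \sqrt{7 + 10 s}$)
$- 96 \left(159 + q{\left(12 \right)}\right) = - 96 \left(159 + \sqrt{7 + 10 \cdot 12}\right) = - 96 \left(159 + \sqrt{7 + 120}\right) = - 96 \left(159 + \sqrt{127}\right) = -15264 - 96 \sqrt{127}$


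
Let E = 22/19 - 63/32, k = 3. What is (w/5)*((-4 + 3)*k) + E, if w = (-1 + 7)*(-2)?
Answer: 19423/3040 ≈ 6.3891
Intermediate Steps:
E = -493/608 (E = 22*(1/19) - 63*1/32 = 22/19 - 63/32 = -493/608 ≈ -0.81085)
w = -12 (w = 6*(-2) = -12)
(w/5)*((-4 + 3)*k) + E = (-12/5)*((-4 + 3)*3) - 493/608 = (-12*⅕)*(-1*3) - 493/608 = -12/5*(-3) - 493/608 = 36/5 - 493/608 = 19423/3040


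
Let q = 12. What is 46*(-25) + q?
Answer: -1138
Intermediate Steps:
46*(-25) + q = 46*(-25) + 12 = -1150 + 12 = -1138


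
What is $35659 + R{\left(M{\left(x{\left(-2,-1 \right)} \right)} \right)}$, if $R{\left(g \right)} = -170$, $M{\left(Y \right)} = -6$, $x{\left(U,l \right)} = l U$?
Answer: $35489$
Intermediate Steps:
$x{\left(U,l \right)} = U l$
$35659 + R{\left(M{\left(x{\left(-2,-1 \right)} \right)} \right)} = 35659 - 170 = 35489$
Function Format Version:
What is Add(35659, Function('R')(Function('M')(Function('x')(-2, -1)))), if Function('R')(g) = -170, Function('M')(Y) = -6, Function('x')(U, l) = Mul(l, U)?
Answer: 35489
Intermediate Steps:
Function('x')(U, l) = Mul(U, l)
Add(35659, Function('R')(Function('M')(Function('x')(-2, -1)))) = Add(35659, -170) = 35489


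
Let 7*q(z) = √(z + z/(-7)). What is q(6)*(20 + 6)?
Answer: 156*√7/49 ≈ 8.4232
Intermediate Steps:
q(z) = √42*√z/49 (q(z) = √(z + z/(-7))/7 = √(z + z*(-⅐))/7 = √(z - z/7)/7 = √(6*z/7)/7 = (√42*√z/7)/7 = √42*√z/49)
q(6)*(20 + 6) = (√42*√6/49)*(20 + 6) = (6*√7/49)*26 = 156*√7/49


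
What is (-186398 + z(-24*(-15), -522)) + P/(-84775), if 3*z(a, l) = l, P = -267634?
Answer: -15816373666/84775 ≈ -1.8657e+5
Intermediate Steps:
z(a, l) = l/3
(-186398 + z(-24*(-15), -522)) + P/(-84775) = (-186398 + (⅓)*(-522)) - 267634/(-84775) = (-186398 - 174) - 267634*(-1/84775) = -186572 + 267634/84775 = -15816373666/84775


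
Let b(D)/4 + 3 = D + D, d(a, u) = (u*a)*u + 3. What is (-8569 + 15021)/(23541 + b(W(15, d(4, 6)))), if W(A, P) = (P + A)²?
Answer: 6452/233481 ≈ 0.027634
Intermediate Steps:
d(a, u) = 3 + a*u² (d(a, u) = (a*u)*u + 3 = a*u² + 3 = 3 + a*u²)
W(A, P) = (A + P)²
b(D) = -12 + 8*D (b(D) = -12 + 4*(D + D) = -12 + 4*(2*D) = -12 + 8*D)
(-8569 + 15021)/(23541 + b(W(15, d(4, 6)))) = (-8569 + 15021)/(23541 + (-12 + 8*(15 + (3 + 4*6²))²)) = 6452/(23541 + (-12 + 8*(15 + (3 + 4*36))²)) = 6452/(23541 + (-12 + 8*(15 + (3 + 144))²)) = 6452/(23541 + (-12 + 8*(15 + 147)²)) = 6452/(23541 + (-12 + 8*162²)) = 6452/(23541 + (-12 + 8*26244)) = 6452/(23541 + (-12 + 209952)) = 6452/(23541 + 209940) = 6452/233481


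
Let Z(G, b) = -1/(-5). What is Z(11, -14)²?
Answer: 1/25 ≈ 0.040000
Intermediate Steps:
Z(G, b) = ⅕ (Z(G, b) = -1*(-⅕) = ⅕)
Z(11, -14)² = (⅕)² = 1/25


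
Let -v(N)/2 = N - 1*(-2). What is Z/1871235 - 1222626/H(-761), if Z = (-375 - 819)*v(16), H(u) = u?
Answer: 84735306442/52741105 ≈ 1606.6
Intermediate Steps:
v(N) = -4 - 2*N (v(N) = -2*(N - 1*(-2)) = -2*(N + 2) = -2*(2 + N) = -4 - 2*N)
Z = 42984 (Z = (-375 - 819)*(-4 - 2*16) = -1194*(-4 - 32) = -1194*(-36) = 42984)
Z/1871235 - 1222626/H(-761) = 42984/1871235 - 1222626/(-761) = 42984*(1/1871235) - 1222626*(-1/761) = 1592/69305 + 1222626/761 = 84735306442/52741105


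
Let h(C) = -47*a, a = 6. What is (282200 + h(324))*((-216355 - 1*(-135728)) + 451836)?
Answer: 104650498862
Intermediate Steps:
h(C) = -282 (h(C) = -47*6 = -282)
(282200 + h(324))*((-216355 - 1*(-135728)) + 451836) = (282200 - 282)*((-216355 - 1*(-135728)) + 451836) = 281918*((-216355 + 135728) + 451836) = 281918*(-80627 + 451836) = 281918*371209 = 104650498862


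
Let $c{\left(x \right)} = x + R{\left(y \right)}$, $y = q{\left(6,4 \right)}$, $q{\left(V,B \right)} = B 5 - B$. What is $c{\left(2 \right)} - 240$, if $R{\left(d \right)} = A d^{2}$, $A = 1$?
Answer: $18$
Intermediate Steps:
$q{\left(V,B \right)} = 4 B$ ($q{\left(V,B \right)} = 5 B - B = 4 B$)
$y = 16$ ($y = 4 \cdot 4 = 16$)
$R{\left(d \right)} = d^{2}$ ($R{\left(d \right)} = 1 d^{2} = d^{2}$)
$c{\left(x \right)} = 256 + x$ ($c{\left(x \right)} = x + 16^{2} = x + 256 = 256 + x$)
$c{\left(2 \right)} - 240 = \left(256 + 2\right) - 240 = 258 - 240 = 18$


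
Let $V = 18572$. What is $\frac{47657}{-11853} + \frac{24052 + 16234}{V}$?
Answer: $- \frac{203787923}{110066958} \approx -1.8515$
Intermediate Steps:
$\frac{47657}{-11853} + \frac{24052 + 16234}{V} = \frac{47657}{-11853} + \frac{24052 + 16234}{18572} = 47657 \left(- \frac{1}{11853}\right) + 40286 \cdot \frac{1}{18572} = - \frac{47657}{11853} + \frac{20143}{9286} = - \frac{203787923}{110066958}$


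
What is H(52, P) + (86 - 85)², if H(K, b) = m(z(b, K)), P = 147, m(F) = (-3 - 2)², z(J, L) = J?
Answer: 26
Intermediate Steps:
m(F) = 25 (m(F) = (-5)² = 25)
H(K, b) = 25
H(52, P) + (86 - 85)² = 25 + (86 - 85)² = 25 + 1² = 25 + 1 = 26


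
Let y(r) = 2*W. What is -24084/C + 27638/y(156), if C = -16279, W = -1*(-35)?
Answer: 1012567/2555 ≈ 396.31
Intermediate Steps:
W = 35
y(r) = 70 (y(r) = 2*35 = 70)
-24084/C + 27638/y(156) = -24084/(-16279) + 27638/70 = -24084*(-1/16279) + 27638*(1/70) = 108/73 + 13819/35 = 1012567/2555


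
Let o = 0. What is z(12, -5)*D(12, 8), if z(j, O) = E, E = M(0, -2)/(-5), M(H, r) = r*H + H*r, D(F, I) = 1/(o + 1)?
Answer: 0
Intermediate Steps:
D(F, I) = 1 (D(F, I) = 1/(0 + 1) = 1/1 = 1)
M(H, r) = 2*H*r (M(H, r) = H*r + H*r = 2*H*r)
E = 0 (E = (2*0*(-2))/(-5) = 0*(-1/5) = 0)
z(j, O) = 0
z(12, -5)*D(12, 8) = 0*1 = 0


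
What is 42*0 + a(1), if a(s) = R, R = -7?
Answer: -7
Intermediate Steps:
a(s) = -7
42*0 + a(1) = 42*0 - 7 = 0 - 7 = -7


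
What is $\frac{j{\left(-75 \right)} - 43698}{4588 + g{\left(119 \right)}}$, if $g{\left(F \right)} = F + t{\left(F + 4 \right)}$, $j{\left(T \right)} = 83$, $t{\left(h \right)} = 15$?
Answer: $- \frac{43615}{4722} \approx -9.2366$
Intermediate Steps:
$g{\left(F \right)} = 15 + F$ ($g{\left(F \right)} = F + 15 = 15 + F$)
$\frac{j{\left(-75 \right)} - 43698}{4588 + g{\left(119 \right)}} = \frac{83 - 43698}{4588 + \left(15 + 119\right)} = - \frac{43615}{4588 + 134} = - \frac{43615}{4722}$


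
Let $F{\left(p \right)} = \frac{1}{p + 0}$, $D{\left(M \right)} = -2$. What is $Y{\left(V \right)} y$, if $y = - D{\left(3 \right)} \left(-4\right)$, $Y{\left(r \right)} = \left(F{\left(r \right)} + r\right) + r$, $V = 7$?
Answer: $- \frac{792}{7} \approx -113.14$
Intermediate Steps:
$F{\left(p \right)} = \frac{1}{p}$
$Y{\left(r \right)} = \frac{1}{r} + 2 r$ ($Y{\left(r \right)} = \left(\frac{1}{r} + r\right) + r = \left(r + \frac{1}{r}\right) + r = \frac{1}{r} + 2 r$)
$y = -8$ ($y = \left(-1\right) \left(-2\right) \left(-4\right) = 2 \left(-4\right) = -8$)
$Y{\left(V \right)} y = \left(\frac{1}{7} + 2 \cdot 7\right) \left(-8\right) = \left(\frac{1}{7} + 14\right) \left(-8\right) = \frac{99}{7} \left(-8\right) = - \frac{792}{7}$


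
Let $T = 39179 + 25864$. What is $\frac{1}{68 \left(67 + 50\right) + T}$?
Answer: $\frac{1}{72999} \approx 1.3699 \cdot 10^{-5}$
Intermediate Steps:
$T = 65043$
$\frac{1}{68 \left(67 + 50\right) + T} = \frac{1}{68 \left(67 + 50\right) + 65043} = \frac{1}{68 \cdot 117 + 65043} = \frac{1}{7956 + 65043} = \frac{1}{72999}$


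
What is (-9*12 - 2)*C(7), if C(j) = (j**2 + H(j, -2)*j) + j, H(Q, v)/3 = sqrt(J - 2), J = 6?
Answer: -10780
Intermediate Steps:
H(Q, v) = 6 (H(Q, v) = 3*sqrt(6 - 2) = 3*sqrt(4) = 3*2 = 6)
C(j) = j**2 + 7*j (C(j) = (j**2 + 6*j) + j = j**2 + 7*j)
(-9*12 - 2)*C(7) = (-9*12 - 2)*(7*(7 + 7)) = (-108 - 2)*(7*14) = -110*98 = -10780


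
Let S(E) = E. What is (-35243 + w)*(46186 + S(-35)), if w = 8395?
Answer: -1239062048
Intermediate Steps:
(-35243 + w)*(46186 + S(-35)) = (-35243 + 8395)*(46186 - 35) = -26848*46151 = -1239062048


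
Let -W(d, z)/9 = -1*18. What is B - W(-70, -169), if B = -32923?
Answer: -33085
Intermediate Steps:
W(d, z) = 162 (W(d, z) = -(-9)*18 = -9*(-18) = 162)
B - W(-70, -169) = -32923 - 1*162 = -32923 - 162 = -33085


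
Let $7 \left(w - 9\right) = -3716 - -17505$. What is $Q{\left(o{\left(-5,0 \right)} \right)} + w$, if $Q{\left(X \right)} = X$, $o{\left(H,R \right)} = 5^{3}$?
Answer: $\frac{14727}{7} \approx 2103.9$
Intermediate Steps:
$o{\left(H,R \right)} = 125$
$w = \frac{13852}{7}$ ($w = 9 + \frac{-3716 - -17505}{7} = 9 + \frac{-3716 + 17505}{7} = 9 + \frac{1}{7} \cdot 13789 = 9 + \frac{13789}{7} = \frac{13852}{7} \approx 1978.9$)
$Q{\left(o{\left(-5,0 \right)} \right)} + w = 125 + \frac{13852}{7} = \frac{14727}{7}$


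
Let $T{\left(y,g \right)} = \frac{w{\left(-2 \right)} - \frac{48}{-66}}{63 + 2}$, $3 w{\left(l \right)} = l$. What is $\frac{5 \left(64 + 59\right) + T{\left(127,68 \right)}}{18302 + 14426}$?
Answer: $\frac{1319177}{70201560} \approx 0.018791$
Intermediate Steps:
$w{\left(l \right)} = \frac{l}{3}$
$T{\left(y,g \right)} = \frac{2}{2145}$ ($T{\left(y,g \right)} = \frac{\frac{1}{3} \left(-2\right) - \frac{48}{-66}}{63 + 2} = \frac{- \frac{2}{3} - - \frac{8}{11}}{65} = \left(- \frac{2}{3} + \frac{8}{11}\right) \frac{1}{65} = \frac{2}{33} \cdot \frac{1}{65} = \frac{2}{2145}$)
$\frac{5 \left(64 + 59\right) + T{\left(127,68 \right)}}{18302 + 14426} = \frac{5 \left(64 + 59\right) + \frac{2}{2145}}{18302 + 14426} = \frac{5 \cdot 123 + \frac{2}{2145}}{32728} = \left(615 + \frac{2}{2145}\right) \frac{1}{32728} = \frac{1319177}{2145} \cdot \frac{1}{32728} = \frac{1319177}{70201560}$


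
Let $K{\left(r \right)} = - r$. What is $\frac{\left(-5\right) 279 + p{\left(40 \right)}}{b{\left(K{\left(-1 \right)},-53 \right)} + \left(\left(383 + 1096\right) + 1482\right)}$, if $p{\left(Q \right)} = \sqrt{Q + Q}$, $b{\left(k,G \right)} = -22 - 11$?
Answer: $- \frac{465}{976} + \frac{\sqrt{5}}{732} \approx -0.47338$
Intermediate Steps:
$b{\left(k,G \right)} = -33$ ($b{\left(k,G \right)} = -22 - 11 = -33$)
$p{\left(Q \right)} = \sqrt{2} \sqrt{Q}$ ($p{\left(Q \right)} = \sqrt{2 Q} = \sqrt{2} \sqrt{Q}$)
$\frac{\left(-5\right) 279 + p{\left(40 \right)}}{b{\left(K{\left(-1 \right)},-53 \right)} + \left(\left(383 + 1096\right) + 1482\right)} = \frac{\left(-5\right) 279 + \sqrt{2} \sqrt{40}}{-33 + \left(\left(383 + 1096\right) + 1482\right)} = \frac{-1395 + \sqrt{2} \cdot 2 \sqrt{10}}{-33 + \left(1479 + 1482\right)} = \frac{-1395 + 4 \sqrt{5}}{-33 + 2961} = \frac{-1395 + 4 \sqrt{5}}{2928} = \left(-1395 + 4 \sqrt{5}\right) \frac{1}{2928} = - \frac{465}{976} + \frac{\sqrt{5}}{732}$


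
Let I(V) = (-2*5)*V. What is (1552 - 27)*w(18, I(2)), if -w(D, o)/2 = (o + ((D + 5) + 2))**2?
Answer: -76250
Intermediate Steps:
I(V) = -10*V
w(D, o) = -2*(7 + D + o)**2 (w(D, o) = -2*(o + ((D + 5) + 2))**2 = -2*(o + ((5 + D) + 2))**2 = -2*(o + (7 + D))**2 = -2*(7 + D + o)**2)
(1552 - 27)*w(18, I(2)) = (1552 - 27)*(-2*(7 + 18 - 10*2)**2) = 1525*(-2*(7 + 18 - 20)**2) = 1525*(-2*5**2) = 1525*(-2*25) = 1525*(-50) = -76250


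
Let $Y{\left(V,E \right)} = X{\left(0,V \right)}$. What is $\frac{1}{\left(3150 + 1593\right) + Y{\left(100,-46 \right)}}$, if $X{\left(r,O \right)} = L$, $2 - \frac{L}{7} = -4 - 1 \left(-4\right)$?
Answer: $\frac{1}{4757} \approx 0.00021022$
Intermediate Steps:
$L = 14$ ($L = 14 - 7 \left(-4 - 1 \left(-4\right)\right) = 14 - 7 \left(-4 - -4\right) = 14 - 7 \left(-4 + 4\right) = 14 - 0 = 14 + 0 = 14$)
$X{\left(r,O \right)} = 14$
$Y{\left(V,E \right)} = 14$
$\frac{1}{\left(3150 + 1593\right) + Y{\left(100,-46 \right)}} = \frac{1}{\left(3150 + 1593\right) + 14} = \frac{1}{4743 + 14} = \frac{1}{4757}$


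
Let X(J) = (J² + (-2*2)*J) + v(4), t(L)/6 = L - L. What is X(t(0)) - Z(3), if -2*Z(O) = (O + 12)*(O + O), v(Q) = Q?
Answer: 49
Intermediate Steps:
Z(O) = -O*(12 + O) (Z(O) = -(O + 12)*(O + O)/2 = -(12 + O)*2*O/2 = -O*(12 + O))
t(L) = 0 (t(L) = 6*(L - L) = 6*0 = 0)
X(J) = 4 + J² - 4*J (X(J) = (J² + (-2*2)*J) + 4 = (J² - 4*J) + 4 = 4 + J² - 4*J)
X(t(0)) - Z(3) = (4 + 0² - 4*0) - (-1)*3*(12 + 3) = (4 + 0 + 0) - (-1)*3*15 = 4 - 1*(-45) = 4 + 45 = 49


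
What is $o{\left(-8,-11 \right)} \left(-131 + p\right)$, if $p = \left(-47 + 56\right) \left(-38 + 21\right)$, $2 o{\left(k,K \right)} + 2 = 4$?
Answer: $-284$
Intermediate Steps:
$o{\left(k,K \right)} = 1$ ($o{\left(k,K \right)} = -1 + \frac{1}{2} \cdot 4 = -1 + 2 = 1$)
$p = -153$ ($p = 9 \left(-17\right) = -153$)
$o{\left(-8,-11 \right)} \left(-131 + p\right) = 1 \left(-131 - 153\right) = 1 \left(-284\right) = -284$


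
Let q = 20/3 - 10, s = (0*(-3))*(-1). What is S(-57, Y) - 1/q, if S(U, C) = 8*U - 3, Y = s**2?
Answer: -4587/10 ≈ -458.70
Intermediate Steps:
s = 0 (s = 0*(-1) = 0)
Y = 0 (Y = 0**2 = 0)
S(U, C) = -3 + 8*U
q = -10/3 (q = 20*(1/3) - 10 = 20/3 - 10 = -10/3 ≈ -3.3333)
S(-57, Y) - 1/q = (-3 + 8*(-57)) - 1/(-10/3) = (-3 - 456) - 1*(-3/10) = -459 + 3/10 = -4587/10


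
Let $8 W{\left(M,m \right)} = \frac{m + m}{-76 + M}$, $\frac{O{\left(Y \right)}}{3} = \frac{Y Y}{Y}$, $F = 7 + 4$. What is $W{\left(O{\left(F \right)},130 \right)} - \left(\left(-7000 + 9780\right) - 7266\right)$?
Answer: $\frac{385731}{86} \approx 4485.2$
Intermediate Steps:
$F = 11$
$O{\left(Y \right)} = 3 Y$ ($O{\left(Y \right)} = 3 \frac{Y Y}{Y} = 3 \frac{Y^{2}}{Y} = 3 Y$)
$W{\left(M,m \right)} = \frac{m}{4 \left(-76 + M\right)}$ ($W{\left(M,m \right)} = \frac{\left(m + m\right) \frac{1}{-76 + M}}{8} = \frac{2 m \frac{1}{-76 + M}}{8} = \frac{m}{4 \left(-76 + M\right)}$)
$W{\left(O{\left(F \right)},130 \right)} - \left(\left(-7000 + 9780\right) - 7266\right) = \frac{1}{4} \cdot 130 \frac{1}{-76 + 3 \cdot 11} - \left(\left(-7000 + 9780\right) - 7266\right) = \frac{1}{4} \cdot 130 \frac{1}{-76 + 33} - \left(2780 - 7266\right) = \frac{1}{4} \cdot 130 \frac{1}{-43} - -4486 = \frac{1}{4} \cdot 130 \left(- \frac{1}{43}\right) + 4486 = - \frac{65}{86} + 4486 = \frac{385731}{86}$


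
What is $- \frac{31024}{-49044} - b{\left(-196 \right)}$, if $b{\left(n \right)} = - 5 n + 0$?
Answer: $- \frac{12008024}{12261} \approx -979.37$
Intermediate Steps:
$b{\left(n \right)} = - 5 n$
$- \frac{31024}{-49044} - b{\left(-196 \right)} = - \frac{31024}{-49044} - \left(-5\right) \left(-196\right) = \left(-31024\right) \left(- \frac{1}{49044}\right) - 980 = \frac{7756}{12261} - 980 = - \frac{12008024}{12261}$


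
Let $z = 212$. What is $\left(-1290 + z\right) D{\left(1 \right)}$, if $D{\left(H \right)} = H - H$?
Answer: $0$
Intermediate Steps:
$D{\left(H \right)} = 0$
$\left(-1290 + z\right) D{\left(1 \right)} = \left(-1290 + 212\right) 0 = \left(-1078\right) 0 = 0$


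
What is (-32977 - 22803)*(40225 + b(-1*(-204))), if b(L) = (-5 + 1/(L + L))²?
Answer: -93433897438345/41616 ≈ -2.2451e+9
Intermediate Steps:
b(L) = (-5 + 1/(2*L))²
(-32977 - 22803)*(40225 + b(-1*(-204))) = (-32977 - 22803)*(40225 + (-1 + 10*(-1*(-204)))²/(4*(-1*(-204))²)) = -55780*(40225 + (¼)*(-1 + 10*204)²/204²) = -55780*(40225 + (¼)*(1/41616)*(-1 + 2040)²) = -55780*(40225 + (¼)*(1/41616)*2039²) = -55780*(40225 + (¼)*(1/41616)*4157521) = -55780*(40225 + 4157521/166464) = -55780*6700171921/166464 = -93433897438345/41616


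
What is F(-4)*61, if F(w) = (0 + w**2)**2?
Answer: 15616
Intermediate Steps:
F(w) = w**4 (F(w) = (w**2)**2 = w**4)
F(-4)*61 = (-4)**4*61 = 256*61 = 15616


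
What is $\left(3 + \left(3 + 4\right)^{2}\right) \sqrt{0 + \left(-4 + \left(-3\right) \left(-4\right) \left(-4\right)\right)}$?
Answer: $104 i \sqrt{13} \approx 374.98 i$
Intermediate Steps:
$\left(3 + \left(3 + 4\right)^{2}\right) \sqrt{0 + \left(-4 + \left(-3\right) \left(-4\right) \left(-4\right)\right)} = \left(3 + 7^{2}\right) \sqrt{0 + \left(-4 + 12 \left(-4\right)\right)} = \left(3 + 49\right) \sqrt{0 - 52} = 52 \sqrt{0 - 52} = 52 \sqrt{-52} = 52 \cdot 2 i \sqrt{13} = 104 i \sqrt{13}$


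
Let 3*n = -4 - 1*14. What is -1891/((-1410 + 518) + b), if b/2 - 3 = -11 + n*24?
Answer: 1891/1196 ≈ 1.5811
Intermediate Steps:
n = -6 (n = (-4 - 1*14)/3 = (-4 - 14)/3 = (1/3)*(-18) = -6)
b = -304 (b = 6 + 2*(-11 - 6*24) = 6 + 2*(-11 - 144) = 6 + 2*(-155) = 6 - 310 = -304)
-1891/((-1410 + 518) + b) = -1891/((-1410 + 518) - 304) = -1891/(-892 - 304) = -1891/(-1196) = -1891*(-1/1196) = 1891/1196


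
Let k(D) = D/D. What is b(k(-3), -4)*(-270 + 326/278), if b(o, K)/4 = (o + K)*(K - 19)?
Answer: -10313292/139 ≈ -74196.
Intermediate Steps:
k(D) = 1
b(o, K) = 4*(-19 + K)*(K + o) (b(o, K) = 4*((o + K)*(K - 19)) = 4*((K + o)*(-19 + K)) = 4*((-19 + K)*(K + o)) = 4*(-19 + K)*(K + o))
b(k(-3), -4)*(-270 + 326/278) = (-76*(-4) - 76*1 + 4*(-4)² + 4*(-4)*1)*(-270 + 326/278) = (304 - 76 + 4*16 - 16)*(-270 + 326*(1/278)) = (304 - 76 + 64 - 16)*(-270 + 163/139) = 276*(-37367/139) = -10313292/139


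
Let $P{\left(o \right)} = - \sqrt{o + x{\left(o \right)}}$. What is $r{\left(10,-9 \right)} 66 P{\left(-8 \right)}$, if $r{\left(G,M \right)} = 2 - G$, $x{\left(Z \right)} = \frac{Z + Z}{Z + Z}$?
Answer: $528 i \sqrt{7} \approx 1397.0 i$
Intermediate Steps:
$x{\left(Z \right)} = 1$ ($x{\left(Z \right)} = \frac{2 Z}{2 Z} = 2 Z \frac{1}{2 Z} = 1$)
$P{\left(o \right)} = - \sqrt{1 + o}$ ($P{\left(o \right)} = - \sqrt{o + 1} = - \sqrt{1 + o}$)
$r{\left(10,-9 \right)} 66 P{\left(-8 \right)} = \left(2 - 10\right) 66 \left(- \sqrt{1 - 8}\right) = \left(2 - 10\right) 66 \left(- \sqrt{-7}\right) = \left(-8\right) 66 \left(- i \sqrt{7}\right) = - 528 \left(- i \sqrt{7}\right) = 528 i \sqrt{7}$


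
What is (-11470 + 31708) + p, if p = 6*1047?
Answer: 26520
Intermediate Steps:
p = 6282
(-11470 + 31708) + p = (-11470 + 31708) + 6282 = 20238 + 6282 = 26520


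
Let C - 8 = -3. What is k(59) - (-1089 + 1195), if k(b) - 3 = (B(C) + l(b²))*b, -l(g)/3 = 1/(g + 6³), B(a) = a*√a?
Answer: -380968/3697 + 295*√5 ≈ 556.59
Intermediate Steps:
C = 5 (C = 8 - 3 = 5)
B(a) = a^(3/2)
l(g) = -3/(216 + g) (l(g) = -3/(g + 6³) = -3/(g + 216) = -3/(216 + g))
k(b) = 3 + b*(-3/(216 + b²) + 5*√5) (k(b) = 3 + (5^(3/2) - 3/(216 + b²))*b = 3 + (5*√5 - 3/(216 + b²))*b = 3 + (-3/(216 + b²) + 5*√5)*b = 3 + b*(-3/(216 + b²) + 5*√5))
k(59) - (-1089 + 1195) = (-3*59 + (3 + 5*59*√5)*(216 + 59²))/(216 + 59²) - (-1089 + 1195) = (-177 + (3 + 295*√5)*(216 + 3481))/(216 + 3481) - 1*106 = (-177 + (3 + 295*√5)*3697)/3697 - 106 = (-177 + (11091 + 1090615*√5))/3697 - 106 = (10914 + 1090615*√5)/3697 - 106 = (10914/3697 + 295*√5) - 106 = -380968/3697 + 295*√5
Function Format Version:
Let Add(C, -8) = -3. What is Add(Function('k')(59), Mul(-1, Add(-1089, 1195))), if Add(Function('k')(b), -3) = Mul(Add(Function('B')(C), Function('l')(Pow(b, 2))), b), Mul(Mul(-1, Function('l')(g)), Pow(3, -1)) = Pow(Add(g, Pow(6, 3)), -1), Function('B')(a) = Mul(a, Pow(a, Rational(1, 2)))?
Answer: Add(Rational(-380968, 3697), Mul(295, Pow(5, Rational(1, 2)))) ≈ 556.59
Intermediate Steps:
C = 5 (C = Add(8, -3) = 5)
Function('B')(a) = Pow(a, Rational(3, 2))
Function('l')(g) = Mul(-3, Pow(Add(216, g), -1)) (Function('l')(g) = Mul(-3, Pow(Add(g, Pow(6, 3)), -1)) = Mul(-3, Pow(Add(g, 216), -1)) = Mul(-3, Pow(Add(216, g), -1)))
Function('k')(b) = Add(3, Mul(b, Add(Mul(-3, Pow(Add(216, Pow(b, 2)), -1)), Mul(5, Pow(5, Rational(1, 2)))))) (Function('k')(b) = Add(3, Mul(Add(Pow(5, Rational(3, 2)), Mul(-3, Pow(Add(216, Pow(b, 2)), -1))), b)) = Add(3, Mul(Add(Mul(5, Pow(5, Rational(1, 2))), Mul(-3, Pow(Add(216, Pow(b, 2)), -1))), b)) = Add(3, Mul(Add(Mul(-3, Pow(Add(216, Pow(b, 2)), -1)), Mul(5, Pow(5, Rational(1, 2)))), b)) = Add(3, Mul(b, Add(Mul(-3, Pow(Add(216, Pow(b, 2)), -1)), Mul(5, Pow(5, Rational(1, 2)))))))
Add(Function('k')(59), Mul(-1, Add(-1089, 1195))) = Add(Mul(Pow(Add(216, Pow(59, 2)), -1), Add(Mul(-3, 59), Mul(Add(3, Mul(5, 59, Pow(5, Rational(1, 2)))), Add(216, Pow(59, 2))))), Mul(-1, Add(-1089, 1195))) = Add(Mul(Pow(Add(216, 3481), -1), Add(-177, Mul(Add(3, Mul(295, Pow(5, Rational(1, 2)))), Add(216, 3481)))), Mul(-1, 106)) = Add(Mul(Pow(3697, -1), Add(-177, Mul(Add(3, Mul(295, Pow(5, Rational(1, 2)))), 3697))), -106) = Add(Mul(Rational(1, 3697), Add(-177, Add(11091, Mul(1090615, Pow(5, Rational(1, 2)))))), -106) = Add(Mul(Rational(1, 3697), Add(10914, Mul(1090615, Pow(5, Rational(1, 2))))), -106) = Add(Add(Rational(10914, 3697), Mul(295, Pow(5, Rational(1, 2)))), -106) = Add(Rational(-380968, 3697), Mul(295, Pow(5, Rational(1, 2))))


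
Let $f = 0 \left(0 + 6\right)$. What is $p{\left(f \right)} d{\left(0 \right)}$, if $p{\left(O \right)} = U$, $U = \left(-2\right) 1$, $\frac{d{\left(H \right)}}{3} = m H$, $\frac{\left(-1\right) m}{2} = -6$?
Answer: $0$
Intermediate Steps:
$m = 12$ ($m = \left(-2\right) \left(-6\right) = 12$)
$d{\left(H \right)} = 36 H$ ($d{\left(H \right)} = 3 \cdot 12 H = 36 H$)
$f = 0$ ($f = 0 \cdot 6 = 0$)
$U = -2$
$p{\left(O \right)} = -2$
$p{\left(f \right)} d{\left(0 \right)} = - 2 \cdot 36 \cdot 0 = \left(-2\right) 0 = 0$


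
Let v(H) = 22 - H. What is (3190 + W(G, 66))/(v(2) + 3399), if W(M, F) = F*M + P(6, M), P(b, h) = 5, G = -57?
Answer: -567/3419 ≈ -0.16584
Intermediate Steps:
W(M, F) = 5 + F*M (W(M, F) = F*M + 5 = 5 + F*M)
(3190 + W(G, 66))/(v(2) + 3399) = (3190 + (5 + 66*(-57)))/((22 - 1*2) + 3399) = (3190 + (5 - 3762))/((22 - 2) + 3399) = (3190 - 3757)/(20 + 3399) = -567/3419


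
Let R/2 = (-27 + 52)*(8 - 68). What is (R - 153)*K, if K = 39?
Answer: -122967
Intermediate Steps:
R = -3000 (R = 2*((-27 + 52)*(8 - 68)) = 2*(25*(-60)) = 2*(-1500) = -3000)
(R - 153)*K = (-3000 - 153)*39 = -3153*39 = -122967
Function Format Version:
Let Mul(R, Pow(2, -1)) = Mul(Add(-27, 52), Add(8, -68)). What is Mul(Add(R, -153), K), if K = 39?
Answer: -122967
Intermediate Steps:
R = -3000 (R = Mul(2, Mul(Add(-27, 52), Add(8, -68))) = Mul(2, Mul(25, -60)) = Mul(2, -1500) = -3000)
Mul(Add(R, -153), K) = Mul(Add(-3000, -153), 39) = Mul(-3153, 39) = -122967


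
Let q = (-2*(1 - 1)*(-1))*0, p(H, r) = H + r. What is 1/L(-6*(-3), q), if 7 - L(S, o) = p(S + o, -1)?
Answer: -1/10 ≈ -0.10000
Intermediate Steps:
q = 0 (q = (-2*0*(-1))*0 = (0*(-1))*0 = 0*0 = 0)
L(S, o) = 8 - S - o (L(S, o) = 7 - ((S + o) - 1) = 7 - (-1 + S + o) = 7 + (1 - S - o) = 8 - S - o)
1/L(-6*(-3), q) = 1/(8 - (-6)*(-3) - 1*0) = 1/(8 - 1*18 + 0) = 1/(8 - 18 + 0) = 1/(-10) = -1/10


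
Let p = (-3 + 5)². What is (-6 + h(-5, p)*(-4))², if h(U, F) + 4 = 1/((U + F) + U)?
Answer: 1024/9 ≈ 113.78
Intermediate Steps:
p = 4 (p = 2² = 4)
h(U, F) = -4 + 1/(F + 2*U) (h(U, F) = -4 + 1/((U + F) + U) = -4 + 1/((F + U) + U) = -4 + 1/(F + 2*U))
(-6 + h(-5, p)*(-4))² = (-6 + ((1 - 8*(-5) - 4*4)/(4 + 2*(-5)))*(-4))² = (-6 + ((1 + 40 - 16)/(4 - 10))*(-4))² = (-6 + (25/(-6))*(-4))² = (-6 - ⅙*25*(-4))² = (-6 - 25/6*(-4))² = (-6 + 50/3)² = (32/3)² = 1024/9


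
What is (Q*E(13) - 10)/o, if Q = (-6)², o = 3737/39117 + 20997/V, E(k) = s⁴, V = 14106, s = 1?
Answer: 4782131484/291351257 ≈ 16.414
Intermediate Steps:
E(k) = 1 (E(k) = 1⁴ = 1)
o = 291351257/183928134 (o = 3737/39117 + 20997/14106 = 3737*(1/39117) + 20997*(1/14106) = 3737/39117 + 6999/4702 = 291351257/183928134 ≈ 1.5840)
Q = 36
(Q*E(13) - 10)/o = (36*1 - 10)/(291351257/183928134) = (36 - 10)*(183928134/291351257) = 26*(183928134/291351257) = 4782131484/291351257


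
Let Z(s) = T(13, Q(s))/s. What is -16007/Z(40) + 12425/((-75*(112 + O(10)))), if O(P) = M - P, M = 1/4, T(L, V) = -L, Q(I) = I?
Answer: 785597716/15951 ≈ 49251.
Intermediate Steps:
M = ¼ ≈ 0.25000
Z(s) = -13/s (Z(s) = (-1*13)/s = -13/s)
O(P) = ¼ - P
-16007/Z(40) + 12425/((-75*(112 + O(10)))) = -16007/((-13/40)) + 12425/((-75*(112 + (¼ - 1*10)))) = -16007/((-13*1/40)) + 12425/((-75*(112 + (¼ - 10)))) = -16007/(-13/40) + 12425/((-75*(112 - 39/4))) = -16007*(-40/13) + 12425/((-75*409/4)) = 640280/13 + 12425/(-30675/4) = 640280/13 + 12425*(-4/30675) = 640280/13 - 1988/1227 = 785597716/15951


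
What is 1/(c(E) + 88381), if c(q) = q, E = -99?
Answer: 1/88282 ≈ 1.1327e-5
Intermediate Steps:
1/(c(E) + 88381) = 1/(-99 + 88381) = 1/88282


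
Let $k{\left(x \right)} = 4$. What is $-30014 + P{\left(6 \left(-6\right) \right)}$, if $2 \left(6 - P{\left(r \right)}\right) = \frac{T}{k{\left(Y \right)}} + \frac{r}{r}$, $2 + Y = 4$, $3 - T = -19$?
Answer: $- \frac{120045}{4} \approx -30011.0$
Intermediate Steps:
$T = 22$ ($T = 3 - -19 = 3 + 19 = 22$)
$Y = 2$ ($Y = -2 + 4 = 2$)
$P{\left(r \right)} = \frac{11}{4}$ ($P{\left(r \right)} = 6 - \frac{\frac{22}{4} + \frac{r}{r}}{2} = 6 - \frac{22 \cdot \frac{1}{4} + 1}{2} = 6 - \frac{\frac{11}{2} + 1}{2} = 6 - \frac{13}{4} = \frac{11}{4}$)
$-30014 + P{\left(6 \left(-6\right) \right)} = -30014 + \frac{11}{4} = - \frac{120045}{4}$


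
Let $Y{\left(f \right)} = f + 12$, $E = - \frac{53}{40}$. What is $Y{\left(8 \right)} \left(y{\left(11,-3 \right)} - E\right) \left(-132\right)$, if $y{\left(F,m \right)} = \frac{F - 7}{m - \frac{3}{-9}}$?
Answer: $462$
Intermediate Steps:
$E = - \frac{53}{40}$ ($E = \left(-53\right) \frac{1}{40} = - \frac{53}{40} \approx -1.325$)
$y{\left(F,m \right)} = \frac{-7 + F}{\frac{1}{3} + m}$ ($y{\left(F,m \right)} = \frac{-7 + F}{m - - \frac{1}{3}} = \frac{-7 + F}{m + \frac{1}{3}} = \frac{-7 + F}{\frac{1}{3} + m}$)
$Y{\left(f \right)} = 12 + f$
$Y{\left(8 \right)} \left(y{\left(11,-3 \right)} - E\right) \left(-132\right) = \left(12 + 8\right) \left(\frac{3 \left(-7 + 11\right)}{1 + 3 \left(-3\right)} - - \frac{53}{40}\right) \left(-132\right) = 20 \left(3 \frac{1}{1 - 9} \cdot 4 + \frac{53}{40}\right) \left(-132\right) = 20 \left(3 \frac{1}{-8} \cdot 4 + \frac{53}{40}\right) \left(-132\right) = 20 \left(3 \left(- \frac{1}{8}\right) 4 + \frac{53}{40}\right) \left(-132\right) = 20 \left(- \frac{3}{2} + \frac{53}{40}\right) \left(-132\right) = 20 \left(- \frac{7}{40}\right) \left(-132\right) = \left(- \frac{7}{2}\right) \left(-132\right) = 462$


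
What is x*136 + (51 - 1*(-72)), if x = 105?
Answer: 14403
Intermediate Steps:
x*136 + (51 - 1*(-72)) = 105*136 + (51 - 1*(-72)) = 14280 + (51 + 72) = 14280 + 123 = 14403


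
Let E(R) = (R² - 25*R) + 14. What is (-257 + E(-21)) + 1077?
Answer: 1800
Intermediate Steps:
E(R) = 14 + R² - 25*R
(-257 + E(-21)) + 1077 = (-257 + (14 + (-21)² - 25*(-21))) + 1077 = (-257 + (14 + 441 + 525)) + 1077 = (-257 + 980) + 1077 = 723 + 1077 = 1800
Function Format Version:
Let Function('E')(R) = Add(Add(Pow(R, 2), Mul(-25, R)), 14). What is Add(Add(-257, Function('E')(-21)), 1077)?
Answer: 1800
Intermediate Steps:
Function('E')(R) = Add(14, Pow(R, 2), Mul(-25, R))
Add(Add(-257, Function('E')(-21)), 1077) = Add(Add(-257, Add(14, Pow(-21, 2), Mul(-25, -21))), 1077) = Add(Add(-257, Add(14, 441, 525)), 1077) = Add(Add(-257, 980), 1077) = Add(723, 1077) = 1800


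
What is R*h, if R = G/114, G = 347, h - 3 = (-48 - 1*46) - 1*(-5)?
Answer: -14921/57 ≈ -261.77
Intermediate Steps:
h = -86 (h = 3 + ((-48 - 1*46) - 1*(-5)) = 3 + ((-48 - 46) + 5) = 3 + (-94 + 5) = 3 - 89 = -86)
R = 347/114 ≈ 3.0439
R*h = (347/114)*(-86) = -14921/57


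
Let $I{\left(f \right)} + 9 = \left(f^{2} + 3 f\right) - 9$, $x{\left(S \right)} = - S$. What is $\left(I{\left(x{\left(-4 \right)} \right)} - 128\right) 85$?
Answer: $-10030$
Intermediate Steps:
$I{\left(f \right)} = -18 + f^{2} + 3 f$ ($I{\left(f \right)} = -9 - \left(9 - f^{2} - 3 f\right) = -9 + \left(-9 + f^{2} + 3 f\right) = -18 + f^{2} + 3 f$)
$\left(I{\left(x{\left(-4 \right)} \right)} - 128\right) 85 = \left(\left(-18 + \left(\left(-1\right) \left(-4\right)\right)^{2} + 3 \left(\left(-1\right) \left(-4\right)\right)\right) - 128\right) 85 = \left(\left(-18 + 4^{2} + 3 \cdot 4\right) - 128\right) 85 = \left(\left(-18 + 16 + 12\right) - 128\right) 85 = \left(10 - 128\right) 85 = \left(-118\right) 85 = -10030$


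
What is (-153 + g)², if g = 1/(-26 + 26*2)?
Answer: 15816529/676 ≈ 23397.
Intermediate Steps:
g = 1/26 (g = 1/(-26 + 52) = 1/26 ≈ 0.038462)
(-153 + g)² = (-153 + 1/26)² = (-3977/26)² = 15816529/676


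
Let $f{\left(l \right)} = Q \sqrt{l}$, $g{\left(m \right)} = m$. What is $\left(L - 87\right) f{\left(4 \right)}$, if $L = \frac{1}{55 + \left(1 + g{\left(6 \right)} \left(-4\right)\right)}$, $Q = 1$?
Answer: $- \frac{2783}{16} \approx -173.94$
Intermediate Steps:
$L = \frac{1}{32}$ ($L = \frac{1}{55 + \left(1 + 6 \left(-4\right)\right)} = \frac{1}{55 + \left(1 - 24\right)} = \frac{1}{55 - 23} = \frac{1}{32} \approx 0.03125$)
$f{\left(l \right)} = \sqrt{l}$ ($f{\left(l \right)} = 1 \sqrt{l} = \sqrt{l}$)
$\left(L - 87\right) f{\left(4 \right)} = \left(\frac{1}{32} - 87\right) \sqrt{4} = \left(- \frac{2783}{32}\right) 2 = - \frac{2783}{16}$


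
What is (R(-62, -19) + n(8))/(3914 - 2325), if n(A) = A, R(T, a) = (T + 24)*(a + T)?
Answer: 3086/1589 ≈ 1.9421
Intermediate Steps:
R(T, a) = (24 + T)*(T + a)
(R(-62, -19) + n(8))/(3914 - 2325) = (((-62)² + 24*(-62) + 24*(-19) - 62*(-19)) + 8)/(3914 - 2325) = ((3844 - 1488 - 456 + 1178) + 8)/1589 = (3078 + 8)*(1/1589) = 3086*(1/1589) = 3086/1589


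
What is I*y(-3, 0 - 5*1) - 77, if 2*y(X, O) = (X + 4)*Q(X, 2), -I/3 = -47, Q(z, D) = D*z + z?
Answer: -1423/2 ≈ -711.50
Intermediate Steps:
Q(z, D) = z + D*z
I = 141 (I = -3*(-47) = 141)
y(X, O) = 3*X*(4 + X)/2 (y(X, O) = ((X + 4)*(X*(1 + 2)))/2 = ((4 + X)*(X*3))/2 = ((4 + X)*(3*X))/2 = (3*X*(4 + X))/2 = 3*X*(4 + X)/2)
I*y(-3, 0 - 5*1) - 77 = 141*((3/2)*(-3)*(4 - 3)) - 77 = 141*((3/2)*(-3)*1) - 77 = 141*(-9/2) - 77 = -1269/2 - 77 = -1423/2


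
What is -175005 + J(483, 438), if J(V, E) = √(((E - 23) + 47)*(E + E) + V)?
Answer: -175005 + √405195 ≈ -1.7437e+5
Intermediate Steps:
J(V, E) = √(V + 2*E*(24 + E)) (J(V, E) = √(((-23 + E) + 47)*(2*E) + V) = √((24 + E)*(2*E) + V) = √(2*E*(24 + E) + V) = √(V + 2*E*(24 + E)))
-175005 + J(483, 438) = -175005 + √(483 + 2*438² + 48*438) = -175005 + √(483 + 2*191844 + 21024) = -175005 + √(483 + 383688 + 21024) = -175005 + √405195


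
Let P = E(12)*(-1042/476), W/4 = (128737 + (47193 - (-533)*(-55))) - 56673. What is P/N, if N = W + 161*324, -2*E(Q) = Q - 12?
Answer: 0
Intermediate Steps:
E(Q) = 6 - Q/2 (E(Q) = -(Q - 12)/2 = -(-12 + Q)/2 = 6 - Q/2)
W = 359768 (W = 4*((128737 + (47193 - (-533)*(-55))) - 56673) = 4*((128737 + (47193 - 1*29315)) - 56673) = 4*((128737 + (47193 - 29315)) - 56673) = 4*((128737 + 17878) - 56673) = 4*(146615 - 56673) = 4*89942 = 359768)
N = 411932 (N = 359768 + 161*324 = 359768 + 52164 = 411932)
P = 0 (P = (6 - ½*12)*(-1042/476) = (6 - 6)*(-1042*1/476) = 0*(-521/238) = 0)
P/N = 0/411932 = 0*(1/411932) = 0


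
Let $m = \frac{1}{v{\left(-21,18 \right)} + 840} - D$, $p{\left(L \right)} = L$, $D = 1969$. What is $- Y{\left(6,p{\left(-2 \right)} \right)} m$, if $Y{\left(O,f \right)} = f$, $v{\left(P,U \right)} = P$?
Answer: $- \frac{3225220}{819} \approx -3938.0$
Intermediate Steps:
$m = - \frac{1612610}{819}$ ($m = \frac{1}{-21 + 840} - 1969 = \frac{1}{819} - 1969 = - \frac{1612610}{819} \approx -1969.0$)
$- Y{\left(6,p{\left(-2 \right)} \right)} m = \left(-1\right) \left(-2\right) \left(- \frac{1612610}{819}\right) = 2 \left(- \frac{1612610}{819}\right) = - \frac{3225220}{819}$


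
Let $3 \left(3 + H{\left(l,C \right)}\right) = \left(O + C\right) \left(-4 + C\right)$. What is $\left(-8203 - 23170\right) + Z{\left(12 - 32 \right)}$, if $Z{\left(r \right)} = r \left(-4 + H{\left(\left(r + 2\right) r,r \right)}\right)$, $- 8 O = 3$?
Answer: $-34493$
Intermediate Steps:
$O = - \frac{3}{8}$ ($O = \left(- \frac{1}{8}\right) 3 = - \frac{3}{8} \approx -0.375$)
$H{\left(l,C \right)} = -3 + \frac{\left(-4 + C\right) \left(- \frac{3}{8} + C\right)}{3}$ ($H{\left(l,C \right)} = -3 + \frac{\left(- \frac{3}{8} + C\right) \left(-4 + C\right)}{3} = -3 + \frac{\left(-4 + C\right) \left(- \frac{3}{8} + C\right)}{3}$)
$Z{\left(r \right)} = r \left(- \frac{13}{2} - \frac{35 r}{24} + \frac{r^{2}}{3}\right)$ ($Z{\left(r \right)} = r \left(-4 - \left(\frac{5}{2} - \frac{r^{2}}{3} + \frac{35 r}{24}\right)\right) = r \left(- \frac{13}{2} - \frac{35 r}{24} + \frac{r^{2}}{3}\right)$)
$\left(-8203 - 23170\right) + Z{\left(12 - 32 \right)} = \left(-8203 - 23170\right) + \frac{\left(12 - 32\right) \left(-156 - 35 \left(12 - 32\right) + 8 \left(12 - 32\right)^{2}\right)}{24} = -31373 + \frac{1}{24} \left(-20\right) \left(-156 - -700 + 8 \left(-20\right)^{2}\right) = -31373 + \frac{1}{24} \left(-20\right) \left(-156 + 700 + 8 \cdot 400\right) = -31373 + \frac{1}{24} \left(-20\right) \left(-156 + 700 + 3200\right) = -31373 + \frac{1}{24} \left(-20\right) 3744 = -31373 - 3120 = -34493$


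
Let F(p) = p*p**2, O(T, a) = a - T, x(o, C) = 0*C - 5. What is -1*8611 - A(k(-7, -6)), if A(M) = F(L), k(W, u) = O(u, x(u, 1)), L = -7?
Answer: -8268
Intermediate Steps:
x(o, C) = -5 (x(o, C) = 0 - 5 = -5)
F(p) = p**3
k(W, u) = -5 - u
A(M) = -343 (A(M) = (-7)**3 = -343)
-1*8611 - A(k(-7, -6)) = -1*8611 - 1*(-343) = -8611 + 343 = -8268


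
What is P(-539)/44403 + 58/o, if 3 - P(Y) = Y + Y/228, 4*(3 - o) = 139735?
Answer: 14992979057/1414539444132 ≈ 0.010599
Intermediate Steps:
o = -139723/4 (o = 3 - 1/4*139735 = 3 - 139735/4 = -139723/4 ≈ -34931.)
P(Y) = 3 - 229*Y/228 (P(Y) = 3 - (Y + Y/228) = 3 - 229*Y/228)
P(-539)/44403 + 58/o = (3 - 229/228*(-539))/44403 + 58/(-139723/4) = (3 + 123431/228)*(1/44403) + 58*(-4/139723) = (124115/228)*(1/44403) - 232/139723 = 124115/10123884 - 232/139723 = 14992979057/1414539444132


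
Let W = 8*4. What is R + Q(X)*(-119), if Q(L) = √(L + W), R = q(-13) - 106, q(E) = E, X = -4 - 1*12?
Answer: -595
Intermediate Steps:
X = -16 (X = -4 - 12 = -16)
W = 32
R = -119 (R = -13 - 106 = -119)
Q(L) = √(32 + L) (Q(L) = √(L + 32) = √(32 + L))
R + Q(X)*(-119) = -119 + √(32 - 16)*(-119) = -119 + √16*(-119) = -119 + 4*(-119) = -119 - 476 = -595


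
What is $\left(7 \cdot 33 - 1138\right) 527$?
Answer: $-477989$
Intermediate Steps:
$\left(7 \cdot 33 - 1138\right) 527 = \left(231 - 1138\right) 527 = \left(-907\right) 527 = -477989$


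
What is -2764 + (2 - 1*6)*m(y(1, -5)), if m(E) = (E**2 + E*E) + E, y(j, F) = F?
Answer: -2944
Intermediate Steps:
m(E) = E + 2*E**2 (m(E) = (E**2 + E**2) + E = 2*E**2 + E = E + 2*E**2)
-2764 + (2 - 1*6)*m(y(1, -5)) = -2764 + (2 - 1*6)*(-5*(1 + 2*(-5))) = -2764 + (2 - 6)*(-5*(1 - 10)) = -2764 - (-20)*(-9) = -2764 - 4*45 = -2764 - 180 = -2944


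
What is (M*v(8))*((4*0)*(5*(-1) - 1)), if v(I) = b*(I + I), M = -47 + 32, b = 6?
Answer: 0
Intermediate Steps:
M = -15
v(I) = 12*I (v(I) = 6*(I + I) = 6*(2*I) = 12*I)
(M*v(8))*((4*0)*(5*(-1) - 1)) = (-180*8)*((4*0)*(5*(-1) - 1)) = (-15*96)*(0*(-5 - 1)) = -0*(-6) = -1440*0 = 0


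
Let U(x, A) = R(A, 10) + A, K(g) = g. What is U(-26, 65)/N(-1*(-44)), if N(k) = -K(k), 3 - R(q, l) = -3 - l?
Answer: -81/44 ≈ -1.8409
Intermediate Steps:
R(q, l) = 6 + l (R(q, l) = 3 - (-3 - l) = 3 + (3 + l) = 6 + l)
U(x, A) = 16 + A (U(x, A) = (6 + 10) + A = 16 + A)
N(k) = -k
U(-26, 65)/N(-1*(-44)) = (16 + 65)/((-(-1)*(-44))) = 81/((-1*44)) = 81/(-44) = 81*(-1/44) = -81/44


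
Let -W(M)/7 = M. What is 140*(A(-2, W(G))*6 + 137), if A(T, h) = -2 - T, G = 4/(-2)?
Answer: 19180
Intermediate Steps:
G = -2 (G = 4*(-½) = -2)
W(M) = -7*M
140*(A(-2, W(G))*6 + 137) = 140*((-2 - 1*(-2))*6 + 137) = 140*((-2 + 2)*6 + 137) = 140*(0*6 + 137) = 140*(0 + 137) = 140*137 = 19180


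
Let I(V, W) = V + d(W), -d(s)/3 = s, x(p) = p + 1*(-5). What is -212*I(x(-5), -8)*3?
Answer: -8904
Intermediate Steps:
x(p) = -5 + p (x(p) = p - 5 = -5 + p)
d(s) = -3*s
I(V, W) = V - 3*W
-212*I(x(-5), -8)*3 = -212*((-5 - 5) - 3*(-8))*3 = -212*(-10 + 24)*3 = -212*14*3 = -2968*3 = -8904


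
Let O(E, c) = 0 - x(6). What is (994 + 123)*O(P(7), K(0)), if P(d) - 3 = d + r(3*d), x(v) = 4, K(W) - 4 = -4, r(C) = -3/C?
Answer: -4468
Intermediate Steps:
K(W) = 0 (K(W) = 4 - 4 = 0)
P(d) = 3 + d - 1/d (P(d) = 3 + (d - 3*1/(3*d)) = 3 + (d - 1/d) = 3 + d - 1/d)
O(E, c) = -4 (O(E, c) = 0 - 1*4 = 0 - 4 = -4)
(994 + 123)*O(P(7), K(0)) = (994 + 123)*(-4) = 1117*(-4) = -4468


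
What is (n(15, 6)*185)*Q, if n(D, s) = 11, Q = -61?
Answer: -124135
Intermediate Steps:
(n(15, 6)*185)*Q = (11*185)*(-61) = 2035*(-61) = -124135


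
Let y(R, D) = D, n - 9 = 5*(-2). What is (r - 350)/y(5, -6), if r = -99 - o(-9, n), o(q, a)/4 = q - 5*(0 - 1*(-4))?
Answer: 111/2 ≈ 55.500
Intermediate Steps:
n = -1 (n = 9 + 5*(-2) = 9 - 10 = -1)
o(q, a) = -80 + 4*q (o(q, a) = 4*(q - 5*(0 - 1*(-4))) = 4*(q - 5*(0 + 4)) = 4*(q - 5*4) = 4*(q - 20) = 4*(-20 + q) = -80 + 4*q)
r = 17 (r = -99 - (-80 + 4*(-9)) = -99 - (-80 - 36) = -99 - 1*(-116) = -99 + 116 = 17)
(r - 350)/y(5, -6) = (17 - 350)/(-6) = -⅙*(-333) = 111/2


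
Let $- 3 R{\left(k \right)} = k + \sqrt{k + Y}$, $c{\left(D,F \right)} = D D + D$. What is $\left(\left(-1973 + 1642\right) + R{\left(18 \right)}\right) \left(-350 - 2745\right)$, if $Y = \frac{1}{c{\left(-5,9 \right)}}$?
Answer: $1043015 + \frac{11761 \sqrt{5}}{6} \approx 1.0474 \cdot 10^{6}$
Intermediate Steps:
$c{\left(D,F \right)} = D + D^{2}$ ($c{\left(D,F \right)} = D^{2} + D = D + D^{2}$)
$Y = \frac{1}{20}$ ($Y = \frac{1}{\left(-5\right) \left(1 - 5\right)} = \frac{1}{\left(-5\right) \left(-4\right)} = \frac{1}{20} \approx 0.05$)
$R{\left(k \right)} = - \frac{k}{3} - \frac{\sqrt{\frac{1}{20} + k}}{3}$ ($R{\left(k \right)} = - \frac{k + \sqrt{k + \frac{1}{20}}}{3} = - \frac{k + \sqrt{\frac{1}{20} + k}}{3} = - \frac{k}{3} - \frac{\sqrt{\frac{1}{20} + k}}{3}$)
$\left(\left(-1973 + 1642\right) + R{\left(18 \right)}\right) \left(-350 - 2745\right) = \left(\left(-1973 + 1642\right) - \left(6 + \frac{\sqrt{5 + 100 \cdot 18}}{30}\right)\right) \left(-350 - 2745\right) = \left(-331 - \left(6 + \frac{\sqrt{5 + 1800}}{30}\right)\right) \left(-3095\right) = \left(-331 - \left(6 + \frac{\sqrt{1805}}{30}\right)\right) \left(-3095\right) = \left(-331 - \left(6 + \frac{19 \sqrt{5}}{30}\right)\right) \left(-3095\right) = \left(-337 - \frac{19 \sqrt{5}}{30}\right) \left(-3095\right) = 1043015 + \frac{11761 \sqrt{5}}{6}$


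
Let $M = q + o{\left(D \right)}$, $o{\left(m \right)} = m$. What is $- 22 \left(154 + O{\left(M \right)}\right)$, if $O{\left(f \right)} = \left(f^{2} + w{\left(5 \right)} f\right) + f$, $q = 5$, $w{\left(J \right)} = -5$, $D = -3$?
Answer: $-3300$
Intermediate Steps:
$M = 2$ ($M = 5 - 3 = 2$)
$O{\left(f \right)} = f^{2} - 4 f$ ($O{\left(f \right)} = \left(f^{2} - 5 f\right) + f = f^{2} - 4 f$)
$- 22 \left(154 + O{\left(M \right)}\right) = - 22 \left(154 + 2 \left(-4 + 2\right)\right) = - 22 \left(154 + 2 \left(-2\right)\right) = - 22 \left(154 - 4\right) = \left(-22\right) 150 = -3300$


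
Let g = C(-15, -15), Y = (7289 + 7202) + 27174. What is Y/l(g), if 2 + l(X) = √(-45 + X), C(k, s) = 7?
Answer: -41665/21 - 41665*I*√38/42 ≈ -1984.0 - 6115.2*I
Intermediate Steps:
Y = 41665 (Y = 14491 + 27174 = 41665)
g = 7
l(X) = -2 + √(-45 + X)
Y/l(g) = 41665/(-2 + √(-45 + 7)) = 41665/(-2 + √(-38)) = 41665/(-2 + I*√38)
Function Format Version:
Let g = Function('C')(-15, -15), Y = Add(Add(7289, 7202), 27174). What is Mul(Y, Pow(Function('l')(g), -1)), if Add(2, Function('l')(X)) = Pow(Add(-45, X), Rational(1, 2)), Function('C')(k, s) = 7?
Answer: Add(Rational(-41665, 21), Mul(Rational(-41665, 42), I, Pow(38, Rational(1, 2)))) ≈ Add(-1984.0, Mul(-6115.2, I))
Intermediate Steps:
Y = 41665 (Y = Add(14491, 27174) = 41665)
g = 7
Function('l')(X) = Add(-2, Pow(Add(-45, X), Rational(1, 2)))
Mul(Y, Pow(Function('l')(g), -1)) = Mul(41665, Pow(Add(-2, Pow(Add(-45, 7), Rational(1, 2))), -1)) = Mul(41665, Pow(Add(-2, Pow(-38, Rational(1, 2))), -1)) = Mul(41665, Pow(Add(-2, Mul(I, Pow(38, Rational(1, 2)))), -1))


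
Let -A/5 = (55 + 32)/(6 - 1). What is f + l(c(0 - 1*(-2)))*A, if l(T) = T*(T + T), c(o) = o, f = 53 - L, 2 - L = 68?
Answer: -577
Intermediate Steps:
L = -66 (L = 2 - 1*68 = 2 - 68 = -66)
f = 119 (f = 53 - 1*(-66) = 53 + 66 = 119)
l(T) = 2*T**2 (l(T) = T*(2*T) = 2*T**2)
A = -87 (A = -5*(55 + 32)/(6 - 1) = -435/5 = -5*87/5 = -87)
f + l(c(0 - 1*(-2)))*A = 119 + (2*(0 - 1*(-2))**2)*(-87) = 119 + (2*(0 + 2)**2)*(-87) = 119 + (2*2**2)*(-87) = 119 + (2*4)*(-87) = 119 + 8*(-87) = 119 - 696 = -577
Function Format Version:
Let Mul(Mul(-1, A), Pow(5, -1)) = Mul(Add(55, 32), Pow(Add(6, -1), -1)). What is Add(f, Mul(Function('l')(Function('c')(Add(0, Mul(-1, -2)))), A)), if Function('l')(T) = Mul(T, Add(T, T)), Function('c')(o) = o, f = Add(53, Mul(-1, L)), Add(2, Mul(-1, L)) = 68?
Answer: -577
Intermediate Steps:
L = -66 (L = Add(2, Mul(-1, 68)) = Add(2, -68) = -66)
f = 119 (f = Add(53, Mul(-1, -66)) = Add(53, 66) = 119)
Function('l')(T) = Mul(2, Pow(T, 2)) (Function('l')(T) = Mul(T, Mul(2, T)) = Mul(2, Pow(T, 2)))
A = -87 (A = Mul(-5, Mul(Add(55, 32), Pow(Add(6, -1), -1))) = Mul(-5, Mul(87, Pow(5, -1))) = Mul(-5, Mul(87, Rational(1, 5))) = Mul(-5, Rational(87, 5)) = -87)
Add(f, Mul(Function('l')(Function('c')(Add(0, Mul(-1, -2)))), A)) = Add(119, Mul(Mul(2, Pow(Add(0, Mul(-1, -2)), 2)), -87)) = Add(119, Mul(Mul(2, Pow(Add(0, 2), 2)), -87)) = Add(119, Mul(Mul(2, Pow(2, 2)), -87)) = Add(119, Mul(Mul(2, 4), -87)) = Add(119, Mul(8, -87)) = Add(119, -696) = -577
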